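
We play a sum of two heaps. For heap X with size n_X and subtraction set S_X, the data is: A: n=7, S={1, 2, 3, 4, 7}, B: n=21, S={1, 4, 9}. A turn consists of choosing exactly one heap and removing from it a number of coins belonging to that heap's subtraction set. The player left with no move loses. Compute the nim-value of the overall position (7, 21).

Heap A, S = {1, 2, 3, 4, 7}:
n : 0 1 2 3 4 5 6 7
G : 0 1 2 3 4 0 1 2
G_A(7) = 2.
Heap B, S = {1, 4, 9}:
G(0) = 0
G(1) = mex{0} = 1
G(2) = mex{1} = 0
G(3) = mex{0} = 1
G(4) = mex{1,0} = 2
G(5) = mex{2,1} = 0
G(6) = mex{0,0} = 1
G(7) = mex{1,1} = 0
G(8) = mex{0,2} = 1
G(9) = mex{1,0,0} = 2
G(10) = mex{2,1,1} = 0
G(11) = mex{0,0,0} = 1
G(12) = mex{1,1,1} = 0
G(13) = mex{0,2,2} = 1
G(14) = mex{1,0,0} = 2
G(15) = mex{2,1,1} = 0
G(16) = mex{0,0,0} = 1
G(17) = mex{1,1,1} = 0
G(18) = mex{0,2,2} = 1
G(19) = mex{1,0,0} = 2
G(20) = mex{2,1,1} = 0
G(21) = mex{0,0,0} = 1
G_B(21) = 1.
Combined Grundy value = 2 ⊕ 1 = 3.

3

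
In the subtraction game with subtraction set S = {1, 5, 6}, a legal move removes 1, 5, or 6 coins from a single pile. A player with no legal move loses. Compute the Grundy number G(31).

G(0) = 0
G(1) = mex{0} = 1
G(2) = mex{1} = 0
G(3) = mex{0} = 1
G(4) = mex{1} = 0
G(5) = mex{0,0} = 1
G(6) = mex{1,1,0} = 2
G(7) = mex{2,0,1} = 3
G(8) = mex{3,1,0} = 2
G(9) = mex{2,0,1} = 3
G(10) = mex{3,1,0} = 2
G(11) = mex{2,2,1} = 0
G(12) = mex{0,3,2} = 1
G(13) = mex{1,2,3} = 0
G(14) = mex{0,3,2} = 1
G(15) = mex{1,2,3} = 0
G(16) = mex{0,0,2} = 1
G(17) = mex{1,1,0} = 2
G(18) = mex{2,0,1} = 3
G(19) = mex{3,1,0} = 2
G(20) = mex{2,0,1} = 3
G(21) = mex{3,1,0} = 2
G(22) = mex{2,2,1} = 0
G(23) = mex{0,3,2} = 1
G(24) = mex{1,2,3} = 0
G(25) = mex{0,3,2} = 1
G(26) = mex{1,2,3} = 0
G(27) = mex{0,0,2} = 1
G(28) = mex{1,1,0} = 2
G(29) = mex{2,0,1} = 3
G(30) = mex{3,1,0} = 2
G(31) = mex{2,0,1} = 3

3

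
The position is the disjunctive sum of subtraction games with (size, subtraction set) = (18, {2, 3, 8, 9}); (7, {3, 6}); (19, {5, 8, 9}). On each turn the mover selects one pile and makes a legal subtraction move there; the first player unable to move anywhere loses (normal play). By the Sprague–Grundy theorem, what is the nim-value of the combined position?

2

Pile A, S = {2, 3, 8, 9}:
n :  0  1  2  3  4  5  6  7  8  9 10 11 12 13 14 15 16 17 18
G :  0  0  1  1  2  0  0  1  1  2  2  0  0  1  1  2  0  0  1
G_A(18) = 1.
Pile B, S = {3, 6}:
n : 0 1 2 3 4 5 6 7
G : 0 0 0 1 1 1 2 2
G_B(7) = 2.
Pile C, S = {5, 8, 9}:
G(0) = 0
G(1) = mex{} = 0
G(2) = mex{} = 0
G(3) = mex{} = 0
G(4) = mex{} = 0
G(5) = mex{0} = 1
G(6) = mex{0} = 1
G(7) = mex{0} = 1
G(8) = mex{0,0} = 1
G(9) = mex{0,0,0} = 1
G(10) = mex{1,0,0} = 2
G(11) = mex{1,0,0} = 2
G(12) = mex{1,0,0} = 2
G(13) = mex{1,1,0} = 2
G(14) = mex{1,1,1} = 0
G(15) = mex{2,1,1} = 0
G(16) = mex{2,1,1} = 0
G(17) = mex{2,1,1} = 0
G(18) = mex{2,2,1} = 0
G(19) = mex{0,2,2} = 1
G_C(19) = 1.
Combined Grundy value = 1 ⊕ 2 ⊕ 1 = 2.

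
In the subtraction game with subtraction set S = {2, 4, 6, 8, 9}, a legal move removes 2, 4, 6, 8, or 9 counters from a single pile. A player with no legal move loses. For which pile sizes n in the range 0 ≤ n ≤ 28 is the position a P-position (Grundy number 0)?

G(0) = 0
G(1) = mex{} = 0
G(2) = mex{0} = 1
G(3) = mex{0} = 1
G(4) = mex{1,0} = 2
G(5) = mex{1,0} = 2
G(6) = mex{2,1,0} = 3
G(7) = mex{2,1,0} = 3
G(8) = mex{3,2,1,0} = 4
G(9) = mex{3,2,1,0,0} = 4
G(10) = mex{4,3,2,1,0} = 5
G(11) = mex{4,3,2,1,1} = 0
G(12) = mex{5,4,3,2,1} = 0
G(13) = mex{0,4,3,2,2} = 1
G(14) = mex{0,5,4,3,2} = 1
G(15) = mex{1,0,4,3,3} = 2
G(16) = mex{1,0,5,4,3} = 2
G(17) = mex{2,1,0,4,4} = 3
G(18) = mex{2,1,0,5,4} = 3
G(19) = mex{3,2,1,0,5} = 4
G(20) = mex{3,2,1,0,0} = 4
G(21) = mex{4,3,2,1,0} = 5
G(22) = mex{4,3,2,1,1} = 0
G(23) = mex{5,4,3,2,1} = 0
G(24) = mex{0,4,3,2,2} = 1
G(25) = mex{0,5,4,3,2} = 1
G(26) = mex{1,0,4,3,3} = 2
G(27) = mex{1,0,5,4,3} = 2
G(28) = mex{2,1,0,4,4} = 3
P-positions are exactly the n with G(n) = 0.

0, 1, 11, 12, 22, 23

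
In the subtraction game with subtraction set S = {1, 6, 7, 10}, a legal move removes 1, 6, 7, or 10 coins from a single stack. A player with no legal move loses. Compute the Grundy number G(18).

1

n :  0  1  2  3  4  5  6  7  8  9 10 11 12 13 14 15 16 17 18
G :  0  1  0  1  0  1  2  3  2  3  2  3  4  0  1  0  1  0  1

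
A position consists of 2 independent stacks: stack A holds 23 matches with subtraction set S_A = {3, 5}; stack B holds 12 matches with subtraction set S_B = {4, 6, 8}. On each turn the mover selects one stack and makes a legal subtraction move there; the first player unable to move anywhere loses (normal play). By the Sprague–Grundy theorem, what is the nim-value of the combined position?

Stack A, S = {3, 5}:
n :  0  1  2  3  4  5  6  7  8  9 10 11 12 13 14 15 16 17 18 19 20 21 22 23
G :  0  0  0  1  1  1  2  2  0  0  0  1  1  1  2  2  0  0  0  1  1  1  2  2
G_A(23) = 2.
Stack B, S = {4, 6, 8}:
n :  0  1  2  3  4  5  6  7  8  9 10 11 12
G :  0  0  0  0  1  1  1  1  2  2  2  2  0
G_B(12) = 0.
Combined Grundy value = 2 ⊕ 0 = 2.

2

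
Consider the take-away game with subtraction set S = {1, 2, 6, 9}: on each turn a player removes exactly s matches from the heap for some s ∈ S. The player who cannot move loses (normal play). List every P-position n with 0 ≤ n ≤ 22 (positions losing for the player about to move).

G(0) = 0
G(1) = mex{0} = 1
G(2) = mex{1,0} = 2
G(3) = mex{2,1} = 0
G(4) = mex{0,2} = 1
G(5) = mex{1,0} = 2
G(6) = mex{2,1,0} = 3
G(7) = mex{3,2,1} = 0
G(8) = mex{0,3,2} = 1
G(9) = mex{1,0,0,0} = 2
G(10) = mex{2,1,1,1} = 0
G(11) = mex{0,2,2,2} = 1
G(12) = mex{1,0,3,0} = 2
G(13) = mex{2,1,0,1} = 3
G(14) = mex{3,2,1,2} = 0
G(15) = mex{0,3,2,3} = 1
G(16) = mex{1,0,0,0} = 2
G(17) = mex{2,1,1,1} = 0
G(18) = mex{0,2,2,2} = 1
G(19) = mex{1,0,3,0} = 2
G(20) = mex{2,1,0,1} = 3
G(21) = mex{3,2,1,2} = 0
G(22) = mex{0,3,2,3} = 1
P-positions are exactly the n with G(n) = 0.

0, 3, 7, 10, 14, 17, 21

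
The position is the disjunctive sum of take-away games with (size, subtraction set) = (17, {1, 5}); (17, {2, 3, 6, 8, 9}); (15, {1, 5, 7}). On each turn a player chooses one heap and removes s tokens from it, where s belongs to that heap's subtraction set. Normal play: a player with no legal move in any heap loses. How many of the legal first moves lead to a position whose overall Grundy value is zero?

0

Heap A, S = {1, 5}:
n :  0  1  2  3  4  5  6  7  8  9 10 11 12 13 14 15 16 17
G :  0  1  0  1  0  1  0  1  0  1  0  1  0  1  0  1  0  1
G_A(17) = 1.
Heap B, S = {2, 3, 6, 8, 9}:
G(0) = 0
G(1) = mex{} = 0
G(2) = mex{0} = 1
G(3) = mex{0,0} = 1
G(4) = mex{1,0} = 2
G(5) = mex{1,1} = 0
G(6) = mex{2,1,0} = 3
G(7) = mex{0,2,0} = 1
G(8) = mex{3,0,1,0} = 2
G(9) = mex{1,3,1,0,0} = 2
G(10) = mex{2,1,2,1,0} = 3
G(11) = mex{2,2,0,1,1} = 3
G(12) = mex{3,2,3,2,1} = 0
G(13) = mex{3,3,1,0,2} = 4
G(14) = mex{0,3,2,3,0} = 1
G(15) = mex{4,0,2,1,3} = 5
G(16) = mex{1,4,3,2,1} = 0
G(17) = mex{5,1,3,2,2} = 0
G_B(17) = 0.
Heap C, S = {1, 5, 7}:
n :  0  1  2  3  4  5  6  7  8  9 10 11 12 13 14 15
G :  0  1  0  1  0  1  0  1  0  1  0  1  0  1  0  1
G_C(15) = 1.
Combined Grundy value = 1 ⊕ 0 ⊕ 1 = 0.
A winning move leaves total XOR = 0, i.e. changes one component's Grundy value g to g ⊕ X where X is the current total.
Heap A: target g' = 1⊕0 = 1, but every legal move changes the Grundy value (mex property), so 0 moves.
Heap B: target g' = 0⊕0 = 0, but every legal move changes the Grundy value (mex property), so 0 moves.
Heap C: target g' = 1⊕0 = 1, but every legal move changes the Grundy value (mex property), so 0 moves.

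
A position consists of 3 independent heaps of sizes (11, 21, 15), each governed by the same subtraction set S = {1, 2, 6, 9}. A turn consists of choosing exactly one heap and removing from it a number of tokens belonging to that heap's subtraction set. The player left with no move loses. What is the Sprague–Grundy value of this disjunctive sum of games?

0

All heaps use S = {1, 2, 6, 9}:
n :  0  1  2  3  4  5  6  7  8  9 10 11 12 13 14 15 16 17 18 19 20 21
G :  0  1  2  0  1  2  3  0  1  2  0  1  2  3  0  1  2  0  1  2  3  0
Heap A: G(11) = 1.
Heap B: G(21) = 0.
Heap C: G(15) = 1.
Combined Grundy value = 1 ⊕ 0 ⊕ 1 = 0.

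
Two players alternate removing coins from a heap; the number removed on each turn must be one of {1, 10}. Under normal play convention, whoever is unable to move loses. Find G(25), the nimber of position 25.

G(0) = 0
G(1) = mex{0} = 1
G(2) = mex{1} = 0
G(3) = mex{0} = 1
G(4) = mex{1} = 0
G(5) = mex{0} = 1
G(6) = mex{1} = 0
G(7) = mex{0} = 1
G(8) = mex{1} = 0
G(9) = mex{0} = 1
G(10) = mex{1,0} = 2
G(11) = mex{2,1} = 0
G(12) = mex{0,0} = 1
G(13) = mex{1,1} = 0
G(14) = mex{0,0} = 1
G(15) = mex{1,1} = 0
G(16) = mex{0,0} = 1
G(17) = mex{1,1} = 0
G(18) = mex{0,0} = 1
G(19) = mex{1,1} = 0
G(20) = mex{0,2} = 1
G(21) = mex{1,0} = 2
G(22) = mex{2,1} = 0
G(23) = mex{0,0} = 1
G(24) = mex{1,1} = 0
G(25) = mex{0,0} = 1

1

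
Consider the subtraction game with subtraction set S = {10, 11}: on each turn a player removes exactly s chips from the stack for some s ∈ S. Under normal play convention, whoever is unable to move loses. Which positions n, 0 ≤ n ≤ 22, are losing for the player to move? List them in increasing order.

0, 1, 2, 3, 4, 5, 6, 7, 8, 9, 21, 22

G(0) = 0
G(1) = mex{} = 0
G(2) = mex{} = 0
G(3) = mex{} = 0
G(4) = mex{} = 0
G(5) = mex{} = 0
G(6) = mex{} = 0
G(7) = mex{} = 0
G(8) = mex{} = 0
G(9) = mex{} = 0
G(10) = mex{0} = 1
G(11) = mex{0,0} = 1
G(12) = mex{0,0} = 1
G(13) = mex{0,0} = 1
G(14) = mex{0,0} = 1
G(15) = mex{0,0} = 1
G(16) = mex{0,0} = 1
G(17) = mex{0,0} = 1
G(18) = mex{0,0} = 1
G(19) = mex{0,0} = 1
G(20) = mex{1,0} = 2
G(21) = mex{1,1} = 0
G(22) = mex{1,1} = 0
P-positions are exactly the n with G(n) = 0.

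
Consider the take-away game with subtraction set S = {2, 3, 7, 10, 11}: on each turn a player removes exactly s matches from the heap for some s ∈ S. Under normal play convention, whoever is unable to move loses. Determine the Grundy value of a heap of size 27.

0

n :  0  1  2  3  4  5  6  7  8  9 10 11 12 13 14 15 16 17 18 19 20 21 22 23 24 25 26 27
G :  0  0  1  1  2  0  0  1  1  2  2  3  3  4  0  5  1  3  0  0  1  1  2  0  5  1  2  0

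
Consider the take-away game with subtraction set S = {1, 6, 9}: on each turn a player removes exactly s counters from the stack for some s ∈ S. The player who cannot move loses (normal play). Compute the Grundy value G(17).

n :  0  1  2  3  4  5  6  7  8  9 10 11 12 13 14 15 16 17
G :  0  1  0  1  0  1  2  0  1  2  3  2  0  1  0  1  2  0

0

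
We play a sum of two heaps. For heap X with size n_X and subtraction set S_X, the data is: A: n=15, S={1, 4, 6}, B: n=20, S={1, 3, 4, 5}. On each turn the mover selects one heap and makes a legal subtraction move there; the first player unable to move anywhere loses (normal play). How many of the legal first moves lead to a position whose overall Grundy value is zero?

Heap A, S = {1, 4, 6}:
G(0) = 0
G(1) = mex{0} = 1
G(2) = mex{1} = 0
G(3) = mex{0} = 1
G(4) = mex{1,0} = 2
G(5) = mex{2,1} = 0
G(6) = mex{0,0,0} = 1
G(7) = mex{1,1,1} = 0
G(8) = mex{0,2,0} = 1
G(9) = mex{1,0,1} = 2
G(10) = mex{2,1,2} = 0
G(11) = mex{0,0,0} = 1
G(12) = mex{1,1,1} = 0
G(13) = mex{0,2,0} = 1
G(14) = mex{1,0,1} = 2
G(15) = mex{2,1,2} = 0
G_A(15) = 0.
Heap B, S = {1, 3, 4, 5}:
n :  0  1  2  3  4  5  6  7  8  9 10 11 12 13 14 15 16 17 18 19 20
G :  0  1  0  1  2  3  2  3  0  1  0  1  2  3  2  3  0  1  0  1  2
G_B(20) = 2.
Combined Grundy value = 0 ⊕ 2 = 2.
A winning move leaves total XOR = 0, i.e. changes one component's Grundy value g to g ⊕ X where X is the current total.
Heap A: need g' = 0⊕2 = 2. Options: 15−1→G=2, 15−4→G=1, 15−6→G=2. Hits: 2.
Heap B: need g' = 2⊕2 = 0. Options: 20−1→G=1, 20−3→G=1, 20−4→G=0, 20−5→G=3. Hits: 1.

3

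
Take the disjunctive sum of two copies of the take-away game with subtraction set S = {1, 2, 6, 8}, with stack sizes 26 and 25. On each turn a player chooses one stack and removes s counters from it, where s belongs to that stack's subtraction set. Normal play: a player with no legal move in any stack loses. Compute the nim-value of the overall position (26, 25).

All stacks use S = {1, 2, 6, 8}:
n :  0  1  2  3  4  5  6  7  8  9 10 11 12 13 14 15 16 17 18 19 20 21 22 23 24 25 26
G :  0  1  2  0  1  2  3  0  1  2  0  1  2  3  0  1  2  0  1  2  3  0  1  2  0  1  2
Stack A: G(26) = 2.
Stack B: G(25) = 1.
Combined Grundy value = 2 ⊕ 1 = 3.

3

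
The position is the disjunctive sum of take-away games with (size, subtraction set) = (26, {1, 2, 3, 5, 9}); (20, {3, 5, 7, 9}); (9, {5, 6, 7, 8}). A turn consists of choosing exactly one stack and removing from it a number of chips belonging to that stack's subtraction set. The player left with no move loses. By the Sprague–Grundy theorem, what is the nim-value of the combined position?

Stack A, S = {1, 2, 3, 5, 9}:
n :  0  1  2  3  4  5  6  7  8  9 10 11 12 13 14 15 16 17 18 19 20 21 22 23 24 25 26
G :  0  1  2  3  0  1  2  3  0  1  2  3  0  1  2  3  0  1  2  3  0  1  2  3  0  1  2
G_A(26) = 2.
Stack B, S = {3, 5, 7, 9}:
n :  0  1  2  3  4  5  6  7  8  9 10 11 12 13 14 15 16 17 18 19 20
G :  0  0  0  1  1  1  2  2  2  3  3  3  0  0  0  1  1  1  2  2  2
G_B(20) = 2.
Stack C, S = {5, 6, 7, 8}:
G(0) = 0
G(1) = mex{} = 0
G(2) = mex{} = 0
G(3) = mex{} = 0
G(4) = mex{} = 0
G(5) = mex{0} = 1
G(6) = mex{0,0} = 1
G(7) = mex{0,0,0} = 1
G(8) = mex{0,0,0,0} = 1
G(9) = mex{0,0,0,0} = 1
G_C(9) = 1.
Combined Grundy value = 2 ⊕ 2 ⊕ 1 = 1.

1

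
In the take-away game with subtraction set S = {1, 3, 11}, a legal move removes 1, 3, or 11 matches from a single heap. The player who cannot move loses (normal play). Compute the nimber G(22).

n :  0  1  2  3  4  5  6  7  8  9 10 11 12 13 14 15 16 17 18 19 20 21 22
G :  0  1  0  1  0  1  0  1  0  1  0  1  0  1  0  1  0  1  0  1  0  1  0

0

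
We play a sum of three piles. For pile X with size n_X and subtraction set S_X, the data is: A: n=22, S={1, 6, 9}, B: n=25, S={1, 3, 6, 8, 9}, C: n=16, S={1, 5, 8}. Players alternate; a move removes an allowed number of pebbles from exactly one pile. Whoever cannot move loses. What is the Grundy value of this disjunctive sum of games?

2

Pile A, S = {1, 6, 9}:
G(0) = 0
G(1) = mex{0} = 1
G(2) = mex{1} = 0
G(3) = mex{0} = 1
G(4) = mex{1} = 0
G(5) = mex{0} = 1
G(6) = mex{1,0} = 2
G(7) = mex{2,1} = 0
G(8) = mex{0,0} = 1
G(9) = mex{1,1,0} = 2
G(10) = mex{2,0,1} = 3
G(11) = mex{3,1,0} = 2
G(12) = mex{2,2,1} = 0
G(13) = mex{0,0,0} = 1
G(14) = mex{1,1,1} = 0
G(15) = mex{0,2,2} = 1
G(16) = mex{1,3,0} = 2
G(17) = mex{2,2,1} = 0
G(18) = mex{0,0,2} = 1
G(19) = mex{1,1,3} = 0
G(20) = mex{0,0,2} = 1
G(21) = mex{1,1,0} = 2
G(22) = mex{2,2,1} = 0
G_A(22) = 0.
Pile B, S = {1, 3, 6, 8, 9}:
G(0) = 0
G(1) = mex{0} = 1
G(2) = mex{1} = 0
G(3) = mex{0,0} = 1
G(4) = mex{1,1} = 0
G(5) = mex{0,0} = 1
G(6) = mex{1,1,0} = 2
G(7) = mex{2,0,1} = 3
G(8) = mex{3,1,0,0} = 2
G(9) = mex{2,2,1,1,0} = 3
G(10) = mex{3,3,0,0,1} = 2
G(11) = mex{2,2,1,1,0} = 3
G(12) = mex{3,3,2,0,1} = 4
G(13) = mex{4,2,3,1,0} = 5
G(14) = mex{5,3,2,2,1} = 0
G(15) = mex{0,4,3,3,2} = 1
G(16) = mex{1,5,2,2,3} = 0
G(17) = mex{0,0,3,3,2} = 1
G(18) = mex{1,1,4,2,3} = 0
G(19) = mex{0,0,5,3,2} = 1
G(20) = mex{1,1,0,4,3} = 2
G(21) = mex{2,0,1,5,4} = 3
G(22) = mex{3,1,0,0,5} = 2
G(23) = mex{2,2,1,1,0} = 3
G(24) = mex{3,3,0,0,1} = 2
G(25) = mex{2,2,1,1,0} = 3
G_B(25) = 3.
Pile C, S = {1, 5, 8}:
G(0) = 0
G(1) = mex{0} = 1
G(2) = mex{1} = 0
G(3) = mex{0} = 1
G(4) = mex{1} = 0
G(5) = mex{0,0} = 1
G(6) = mex{1,1} = 0
G(7) = mex{0,0} = 1
G(8) = mex{1,1,0} = 2
G(9) = mex{2,0,1} = 3
G(10) = mex{3,1,0} = 2
G(11) = mex{2,0,1} = 3
G(12) = mex{3,1,0} = 2
G(13) = mex{2,2,1} = 0
G(14) = mex{0,3,0} = 1
G(15) = mex{1,2,1} = 0
G(16) = mex{0,3,2} = 1
G_C(16) = 1.
Combined Grundy value = 0 ⊕ 3 ⊕ 1 = 2.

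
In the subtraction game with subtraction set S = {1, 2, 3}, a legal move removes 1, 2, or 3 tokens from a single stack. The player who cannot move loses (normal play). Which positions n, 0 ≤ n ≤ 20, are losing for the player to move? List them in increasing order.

0, 4, 8, 12, 16, 20

G(0) = 0
G(1) = mex{0} = 1
G(2) = mex{1,0} = 2
G(3) = mex{2,1,0} = 3
G(4) = mex{3,2,1} = 0
G(5) = mex{0,3,2} = 1
G(6) = mex{1,0,3} = 2
G(7) = mex{2,1,0} = 3
G(8) = mex{3,2,1} = 0
G(9) = mex{0,3,2} = 1
G(10) = mex{1,0,3} = 2
G(11) = mex{2,1,0} = 3
G(12) = mex{3,2,1} = 0
G(13) = mex{0,3,2} = 1
G(14) = mex{1,0,3} = 2
G(15) = mex{2,1,0} = 3
G(16) = mex{3,2,1} = 0
G(17) = mex{0,3,2} = 1
G(18) = mex{1,0,3} = 2
G(19) = mex{2,1,0} = 3
G(20) = mex{3,2,1} = 0
P-positions are exactly the n with G(n) = 0.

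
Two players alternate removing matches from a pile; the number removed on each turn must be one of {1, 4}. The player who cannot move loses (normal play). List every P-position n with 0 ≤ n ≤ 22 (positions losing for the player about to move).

G(0) = 0
G(1) = mex{0} = 1
G(2) = mex{1} = 0
G(3) = mex{0} = 1
G(4) = mex{1,0} = 2
G(5) = mex{2,1} = 0
G(6) = mex{0,0} = 1
G(7) = mex{1,1} = 0
G(8) = mex{0,2} = 1
G(9) = mex{1,0} = 2
G(10) = mex{2,1} = 0
G(11) = mex{0,0} = 1
G(12) = mex{1,1} = 0
G(13) = mex{0,2} = 1
G(14) = mex{1,0} = 2
G(15) = mex{2,1} = 0
G(16) = mex{0,0} = 1
G(17) = mex{1,1} = 0
G(18) = mex{0,2} = 1
G(19) = mex{1,0} = 2
G(20) = mex{2,1} = 0
G(21) = mex{0,0} = 1
G(22) = mex{1,1} = 0
P-positions are exactly the n with G(n) = 0.

0, 2, 5, 7, 10, 12, 15, 17, 20, 22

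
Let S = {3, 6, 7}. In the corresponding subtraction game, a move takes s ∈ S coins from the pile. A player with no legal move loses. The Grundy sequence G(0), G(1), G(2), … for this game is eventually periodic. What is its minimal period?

n :  0  1  2  3  4  5  6  7  8  9 10 11 12 13 14 15 16 17 18 19 20 21
G :  0  0  0  1  1  1  2  2  2  3  0  0  0  1  1  1  2  2  2  3  0  0
G(n+10) = G(n) holds for n = 0,…,6 (a full window of length max(S) = 7), so the sequence is purely periodic with period 10.

10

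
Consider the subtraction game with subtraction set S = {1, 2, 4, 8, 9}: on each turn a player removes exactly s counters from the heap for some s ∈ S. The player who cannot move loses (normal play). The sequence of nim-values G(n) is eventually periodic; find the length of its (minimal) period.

G(0) = 0
G(1) = mex{0} = 1
G(2) = mex{1,0} = 2
G(3) = mex{2,1} = 0
G(4) = mex{0,2,0} = 1
G(5) = mex{1,0,1} = 2
G(6) = mex{2,1,2} = 0
G(7) = mex{0,2,0} = 1
G(8) = mex{1,0,1,0} = 2
G(9) = mex{2,1,2,1,0} = 3
G(10) = mex{3,2,0,2,1} = 4
G(11) = mex{4,3,1,0,2} = 5
G(12) = mex{5,4,2,1,0} = 3
G(13) = mex{3,5,3,2,1} = 0
G(14) = mex{0,3,4,0,2} = 1
G(15) = mex{1,0,5,1,0} = 2
G(16) = mex{2,1,3,2,1} = 0
G(17) = mex{0,2,0,3,2} = 1
G(18) = mex{1,0,1,4,3} = 2
G(19) = mex{2,1,2,5,4} = 0
G(20) = mex{0,2,0,3,5} = 1
G(21) = mex{1,0,1,0,3} = 2
G(22) = mex{2,1,2,1,0} = 3
G(23) = mex{3,2,0,2,1} = 4
G(24) = mex{4,3,1,0,2} = 5
G(25) = mex{5,4,2,1,0} = 3
G(26) = mex{3,5,3,2,1} = 0
G(27) = mex{0,3,4,0,2} = 1
G(n+13) = G(n) holds for n = 0,…,8 (a full window of length max(S) = 9), so the sequence is purely periodic with period 13.

13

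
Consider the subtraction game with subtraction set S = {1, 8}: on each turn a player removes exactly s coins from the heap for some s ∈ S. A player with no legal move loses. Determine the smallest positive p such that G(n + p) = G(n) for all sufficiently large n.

n :  0  1  2  3  4  5  6  7  8  9 10 11 12 13 14 15 16 17 18 19
G :  0  1  0  1  0  1  0  1  2  0  1  0  1  0  1  0  1  2  0  1
G(n+9) = G(n) holds for n = 0,…,7 (a full window of length max(S) = 8), so the sequence is purely periodic with period 9.

9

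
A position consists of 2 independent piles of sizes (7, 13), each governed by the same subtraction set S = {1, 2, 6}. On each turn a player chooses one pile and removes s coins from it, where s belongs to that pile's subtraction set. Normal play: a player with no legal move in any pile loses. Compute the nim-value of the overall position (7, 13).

3

All piles use S = {1, 2, 6}:
G(0) = 0
G(1) = mex{0} = 1
G(2) = mex{1,0} = 2
G(3) = mex{2,1} = 0
G(4) = mex{0,2} = 1
G(5) = mex{1,0} = 2
G(6) = mex{2,1,0} = 3
G(7) = mex{3,2,1} = 0
G(8) = mex{0,3,2} = 1
G(9) = mex{1,0,0} = 2
G(10) = mex{2,1,1} = 0
G(11) = mex{0,2,2} = 1
G(12) = mex{1,0,3} = 2
G(13) = mex{2,1,0} = 3
Pile A: G(7) = 0.
Pile B: G(13) = 3.
Combined Grundy value = 0 ⊕ 3 = 3.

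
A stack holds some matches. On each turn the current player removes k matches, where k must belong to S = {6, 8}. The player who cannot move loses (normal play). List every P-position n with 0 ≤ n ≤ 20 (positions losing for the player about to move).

n :  0  1  2  3  4  5  6  7  8  9 10 11 12 13 14 15 16 17 18 19 20
G :  0  0  0  0  0  0  1  1  1  1  1  1  2  2  0  0  0  0  0  0  1
P-positions are exactly the n with G(n) = 0.

0, 1, 2, 3, 4, 5, 14, 15, 16, 17, 18, 19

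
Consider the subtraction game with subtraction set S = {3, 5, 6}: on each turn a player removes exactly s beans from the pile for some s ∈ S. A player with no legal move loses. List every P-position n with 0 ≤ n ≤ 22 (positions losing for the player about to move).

G(0) = 0
G(1) = mex{} = 0
G(2) = mex{} = 0
G(3) = mex{0} = 1
G(4) = mex{0} = 1
G(5) = mex{0,0} = 1
G(6) = mex{1,0,0} = 2
G(7) = mex{1,0,0} = 2
G(8) = mex{1,1,0} = 2
G(9) = mex{2,1,1} = 0
G(10) = mex{2,1,1} = 0
G(11) = mex{2,2,1} = 0
G(12) = mex{0,2,2} = 1
G(13) = mex{0,2,2} = 1
G(14) = mex{0,0,2} = 1
G(15) = mex{1,0,0} = 2
G(16) = mex{1,0,0} = 2
G(17) = mex{1,1,0} = 2
G(18) = mex{2,1,1} = 0
G(19) = mex{2,1,1} = 0
G(20) = mex{2,2,1} = 0
G(21) = mex{0,2,2} = 1
G(22) = mex{0,2,2} = 1
P-positions are exactly the n with G(n) = 0.

0, 1, 2, 9, 10, 11, 18, 19, 20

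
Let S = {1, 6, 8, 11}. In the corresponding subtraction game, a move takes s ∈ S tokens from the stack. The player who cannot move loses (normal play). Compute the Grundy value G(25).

n :  0  1  2  3  4  5  6  7  8  9 10 11 12 13 14 15 16 17 18 19 20 21 22 23 24 25
G :  0  1  0  1  0  1  2  0  1  0  1  2  3  2  0  1  0  1  2  0  1  0  1  0  1  2

2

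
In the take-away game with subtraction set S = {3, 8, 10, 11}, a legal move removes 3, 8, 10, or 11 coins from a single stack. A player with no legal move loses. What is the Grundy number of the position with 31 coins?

n :  0  1  2  3  4  5  6  7  8  9 10 11 12 13 14 15 16 17 18 19 20 21 22 23 24 25 26 27 28 29 30 31
G :  0  0  0  1  1  1  0  0  2  1  1  3  2  2  2  3  3  3  4  0  0  0  1  1  1  0  0  2  1  1  3  2

2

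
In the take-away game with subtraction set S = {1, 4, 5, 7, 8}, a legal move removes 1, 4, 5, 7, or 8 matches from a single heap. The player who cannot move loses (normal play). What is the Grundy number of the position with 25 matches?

1

G(0) = 0
G(1) = mex{0} = 1
G(2) = mex{1} = 0
G(3) = mex{0} = 1
G(4) = mex{1,0} = 2
G(5) = mex{2,1,0} = 3
G(6) = mex{3,0,1} = 2
G(7) = mex{2,1,0,0} = 3
G(8) = mex{3,2,1,1,0} = 4
G(9) = mex{4,3,2,0,1} = 5
G(10) = mex{5,2,3,1,0} = 4
G(11) = mex{4,3,2,2,1} = 0
G(12) = mex{0,4,3,3,2} = 1
G(13) = mex{1,5,4,2,3} = 0
G(14) = mex{0,4,5,3,2} = 1
G(15) = mex{1,0,4,4,3} = 2
G(16) = mex{2,1,0,5,4} = 3
G(17) = mex{3,0,1,4,5} = 2
G(18) = mex{2,1,0,0,4} = 3
G(19) = mex{3,2,1,1,0} = 4
G(20) = mex{4,3,2,0,1} = 5
G(21) = mex{5,2,3,1,0} = 4
G(22) = mex{4,3,2,2,1} = 0
G(23) = mex{0,4,3,3,2} = 1
G(24) = mex{1,5,4,2,3} = 0
G(25) = mex{0,4,5,3,2} = 1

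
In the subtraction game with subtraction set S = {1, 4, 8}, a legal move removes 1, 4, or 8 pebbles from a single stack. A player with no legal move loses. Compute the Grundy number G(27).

n :  0  1  2  3  4  5  6  7  8  9 10 11 12 13 14 15 16 17 18 19 20 21 22 23 24 25 26 27
G :  0  1  0  1  2  0  1  0  1  2  3  2  0  1  0  1  2  0  1  0  1  2  3  2  0  1  0  1

1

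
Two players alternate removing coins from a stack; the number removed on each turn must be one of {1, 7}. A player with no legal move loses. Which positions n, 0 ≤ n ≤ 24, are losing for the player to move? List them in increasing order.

0, 2, 4, 6, 8, 10, 12, 14, 16, 18, 20, 22, 24

G(0) = 0
G(1) = mex{0} = 1
G(2) = mex{1} = 0
G(3) = mex{0} = 1
G(4) = mex{1} = 0
G(5) = mex{0} = 1
G(6) = mex{1} = 0
G(7) = mex{0,0} = 1
G(8) = mex{1,1} = 0
G(9) = mex{0,0} = 1
G(10) = mex{1,1} = 0
G(11) = mex{0,0} = 1
G(12) = mex{1,1} = 0
G(13) = mex{0,0} = 1
G(14) = mex{1,1} = 0
G(15) = mex{0,0} = 1
G(16) = mex{1,1} = 0
G(17) = mex{0,0} = 1
G(18) = mex{1,1} = 0
G(19) = mex{0,0} = 1
G(20) = mex{1,1} = 0
G(21) = mex{0,0} = 1
G(22) = mex{1,1} = 0
G(23) = mex{0,0} = 1
G(24) = mex{1,1} = 0
P-positions are exactly the n with G(n) = 0.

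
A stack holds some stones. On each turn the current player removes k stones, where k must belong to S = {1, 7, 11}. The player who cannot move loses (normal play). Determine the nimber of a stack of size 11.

1

G(0) = 0
G(1) = mex{0} = 1
G(2) = mex{1} = 0
G(3) = mex{0} = 1
G(4) = mex{1} = 0
G(5) = mex{0} = 1
G(6) = mex{1} = 0
G(7) = mex{0,0} = 1
G(8) = mex{1,1} = 0
G(9) = mex{0,0} = 1
G(10) = mex{1,1} = 0
G(11) = mex{0,0,0} = 1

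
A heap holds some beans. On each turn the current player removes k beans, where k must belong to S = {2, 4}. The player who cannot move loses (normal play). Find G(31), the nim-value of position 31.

n :  0  1  2  3  4  5  6  7  8  9 10 11 12 13 14 15 16 17 18 19 20 21 22 23 24 25 26 27 28 29 30 31
G :  0  0  1  1  2  2  0  0  1  1  2  2  0  0  1  1  2  2  0  0  1  1  2  2  0  0  1  1  2  2  0  0

0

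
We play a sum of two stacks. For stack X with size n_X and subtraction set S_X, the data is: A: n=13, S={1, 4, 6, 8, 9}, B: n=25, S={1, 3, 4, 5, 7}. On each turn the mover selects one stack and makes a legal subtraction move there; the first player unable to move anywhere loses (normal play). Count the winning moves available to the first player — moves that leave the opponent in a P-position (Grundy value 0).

Stack A, S = {1, 4, 6, 8, 9}:
G(0) = 0
G(1) = mex{0} = 1
G(2) = mex{1} = 0
G(3) = mex{0} = 1
G(4) = mex{1,0} = 2
G(5) = mex{2,1} = 0
G(6) = mex{0,0,0} = 1
G(7) = mex{1,1,1} = 0
G(8) = mex{0,2,0,0} = 1
G(9) = mex{1,0,1,1,0} = 2
G(10) = mex{2,1,2,0,1} = 3
G(11) = mex{3,0,0,1,0} = 2
G(12) = mex{2,1,1,2,1} = 0
G(13) = mex{0,2,0,0,2} = 1
G_A(13) = 1.
Stack B, S = {1, 3, 4, 5, 7}:
n :  0  1  2  3  4  5  6  7  8  9 10 11 12 13 14 15 16 17 18 19 20 21 22 23 24 25
G :  0  1  0  1  2  3  2  3  0  1  0  1  2  3  2  3  0  1  0  1  2  3  2  3  0  1
G_B(25) = 1.
Combined Grundy value = 1 ⊕ 1 = 0.
A winning move leaves total XOR = 0, i.e. changes one component's Grundy value g to g ⊕ X where X is the current total.
Stack A: target g' = 1⊕0 = 1, but every legal move changes the Grundy value (mex property), so 0 moves.
Stack B: target g' = 1⊕0 = 1, but every legal move changes the Grundy value (mex property), so 0 moves.

0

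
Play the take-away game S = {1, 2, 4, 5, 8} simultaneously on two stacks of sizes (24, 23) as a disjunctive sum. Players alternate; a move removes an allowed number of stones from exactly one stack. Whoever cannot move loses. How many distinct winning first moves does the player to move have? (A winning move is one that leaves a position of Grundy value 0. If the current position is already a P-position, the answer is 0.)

All stacks use S = {1, 2, 4, 5, 8}:
n :  0  1  2  3  4  5  6  7  8  9 10 11 12 13 14 15 16 17 18 19 20 21 22 23 24
G :  0  1  2  0  1  2  0  1  2  0  1  2  0  1  2  0  1  2  0  1  2  0  1  2  0
Stack A: G(24) = 0.
Stack B: G(23) = 2.
Combined Grundy value = 0 ⊕ 2 = 2.
A winning move leaves total XOR = 0, i.e. changes one component's Grundy value g to g ⊕ X where X is the current total.
Stack A: need g' = 0⊕2 = 2. Options: 24−1→G=2, 24−2→G=1, 24−4→G=2, 24−5→G=1, 24−8→G=1. Hits: 2.
Stack B: need g' = 2⊕2 = 0. Options: 23−1→G=1, 23−2→G=0, 23−4→G=1, 23−5→G=0, 23−8→G=0. Hits: 3.

5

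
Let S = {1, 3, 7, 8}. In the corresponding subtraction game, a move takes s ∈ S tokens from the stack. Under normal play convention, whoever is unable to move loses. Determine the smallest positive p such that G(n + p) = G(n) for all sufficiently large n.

15

n :  0  1  2  3  4  5  6  7  8  9 10 11 12 13 14 15 16 17 18 19 20 21 22 23 24 25 26 27 28 29 30 31
G :  0  1  0  1  0  1  0  1  2  3  2  3  2  3  2  0  1  0  1  0  1  0  1  2  3  2  3  2  3  2  0  1
G(n+15) = G(n) holds for n = 0,…,7 (a full window of length max(S) = 8), so the sequence is purely periodic with period 15.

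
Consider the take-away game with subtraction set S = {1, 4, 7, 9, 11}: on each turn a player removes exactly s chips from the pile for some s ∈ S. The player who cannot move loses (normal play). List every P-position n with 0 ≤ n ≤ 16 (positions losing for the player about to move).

n :  0  1  2  3  4  5  6  7  8  9 10 11 12 13 14 15 16
G :  0  1  0  1  2  0  1  2  0  1  0  1  2  3  4  3  4
P-positions are exactly the n with G(n) = 0.

0, 2, 5, 8, 10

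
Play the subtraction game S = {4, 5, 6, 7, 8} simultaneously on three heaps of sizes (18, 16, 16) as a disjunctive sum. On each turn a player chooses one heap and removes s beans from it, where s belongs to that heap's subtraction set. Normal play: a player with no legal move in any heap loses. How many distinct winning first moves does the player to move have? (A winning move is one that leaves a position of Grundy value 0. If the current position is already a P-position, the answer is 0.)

5

All heaps use S = {4, 5, 6, 7, 8}:
n :  0  1  2  3  4  5  6  7  8  9 10 11 12 13 14 15 16 17 18
G :  0  0  0  0  1  1  1  1  2  2  2  2  0  0  0  0  1  1  1
Heap A: G(18) = 1.
Heap B: G(16) = 1.
Heap C: G(16) = 1.
Combined Grundy value = 1 ⊕ 1 ⊕ 1 = 1.
A winning move leaves total XOR = 0, i.e. changes one component's Grundy value g to g ⊕ X where X is the current total.
Heap A: need g' = 1⊕1 = 0. Options: 18−4→G=0, 18−5→G=0, 18−6→G=0, 18−7→G=2, 18−8→G=2. Hits: 3.
Heap B: need g' = 1⊕1 = 0. Options: 16−4→G=0, 16−5→G=2, 16−6→G=2, 16−7→G=2, 16−8→G=2. Hits: 1.
Heap C: need g' = 1⊕1 = 0. Options: 16−4→G=0, 16−5→G=2, 16−6→G=2, 16−7→G=2, 16−8→G=2. Hits: 1.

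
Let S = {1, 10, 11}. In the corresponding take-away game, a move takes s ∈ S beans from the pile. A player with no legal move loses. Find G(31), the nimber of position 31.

G(0) = 0
G(1) = mex{0} = 1
G(2) = mex{1} = 0
G(3) = mex{0} = 1
G(4) = mex{1} = 0
G(5) = mex{0} = 1
G(6) = mex{1} = 0
G(7) = mex{0} = 1
G(8) = mex{1} = 0
G(9) = mex{0} = 1
G(10) = mex{1,0} = 2
G(11) = mex{2,1,0} = 3
G(12) = mex{3,0,1} = 2
G(13) = mex{2,1,0} = 3
G(14) = mex{3,0,1} = 2
G(15) = mex{2,1,0} = 3
G(16) = mex{3,0,1} = 2
G(17) = mex{2,1,0} = 3
G(18) = mex{3,0,1} = 2
G(19) = mex{2,1,0} = 3
G(20) = mex{3,2,1} = 0
G(21) = mex{0,3,2} = 1
G(22) = mex{1,2,3} = 0
G(23) = mex{0,3,2} = 1
G(24) = mex{1,2,3} = 0
G(25) = mex{0,3,2} = 1
G(26) = mex{1,2,3} = 0
G(27) = mex{0,3,2} = 1
G(28) = mex{1,2,3} = 0
G(29) = mex{0,3,2} = 1
G(30) = mex{1,0,3} = 2
G(31) = mex{2,1,0} = 3

3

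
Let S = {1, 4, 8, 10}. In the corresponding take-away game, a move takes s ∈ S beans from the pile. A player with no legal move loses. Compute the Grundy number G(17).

1

n :  0  1  2  3  4  5  6  7  8  9 10 11 12 13 14 15 16 17
G :  0  1  0  1  2  0  1  0  1  2  3  2  3  4  0  1  0  1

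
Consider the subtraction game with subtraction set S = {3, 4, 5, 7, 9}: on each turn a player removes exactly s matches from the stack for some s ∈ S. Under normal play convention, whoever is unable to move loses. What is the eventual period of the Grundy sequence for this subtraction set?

12

n :  0  1  2  3  4  5  6  7  8  9 10 11 12 13 14 15 16 17 18 19 20 21 22 23 24 25
G :  0  0  0  1  1  1  2  2  2  3  3  3  0  0  0  1  1  1  2  2  2  3  3  3  0  0
G(n+12) = G(n) holds for n = 0,…,8 (a full window of length max(S) = 9), so the sequence is purely periodic with period 12.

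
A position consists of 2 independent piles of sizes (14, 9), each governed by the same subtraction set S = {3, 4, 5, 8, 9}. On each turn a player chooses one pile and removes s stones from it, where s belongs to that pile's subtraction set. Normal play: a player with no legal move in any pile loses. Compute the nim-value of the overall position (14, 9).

3

All piles use S = {3, 4, 5, 8, 9}:
G(0) = 0
G(1) = mex{} = 0
G(2) = mex{} = 0
G(3) = mex{0} = 1
G(4) = mex{0,0} = 1
G(5) = mex{0,0,0} = 1
G(6) = mex{1,0,0} = 2
G(7) = mex{1,1,0} = 2
G(8) = mex{1,1,1,0} = 2
G(9) = mex{2,1,1,0,0} = 3
G(10) = mex{2,2,1,0,0} = 3
G(11) = mex{2,2,2,1,0} = 3
G(12) = mex{3,2,2,1,1} = 0
G(13) = mex{3,3,2,1,1} = 0
G(14) = mex{3,3,3,2,1} = 0
Pile A: G(14) = 0.
Pile B: G(9) = 3.
Combined Grundy value = 0 ⊕ 3 = 3.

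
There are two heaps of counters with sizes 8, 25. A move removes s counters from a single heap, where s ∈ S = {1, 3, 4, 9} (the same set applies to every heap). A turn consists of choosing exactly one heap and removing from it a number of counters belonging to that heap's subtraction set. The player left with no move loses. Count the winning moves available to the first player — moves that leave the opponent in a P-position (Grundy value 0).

All heaps use S = {1, 3, 4, 9}:
n :  0  1  2  3  4  5  6  7  8  9 10 11 12 13 14 15 16 17 18 19 20 21 22 23 24 25
G :  0  1  0  1  2  3  2  0  1  4  3  2  0  1  0  1  2  3  2  0  1  4  3  2  0  1
Heap A: G(8) = 1.
Heap B: G(25) = 1.
Combined Grundy value = 1 ⊕ 1 = 0.
A winning move leaves total XOR = 0, i.e. changes one component's Grundy value g to g ⊕ X where X is the current total.
Heap A: target g' = 1⊕0 = 1, but every legal move changes the Grundy value (mex property), so 0 moves.
Heap B: target g' = 1⊕0 = 1, but every legal move changes the Grundy value (mex property), so 0 moves.

0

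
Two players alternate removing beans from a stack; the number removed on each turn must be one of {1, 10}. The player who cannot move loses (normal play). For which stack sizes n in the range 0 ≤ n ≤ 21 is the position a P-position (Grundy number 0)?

n :  0  1  2  3  4  5  6  7  8  9 10 11 12 13 14 15 16 17 18 19 20 21
G :  0  1  0  1  0  1  0  1  0  1  2  0  1  0  1  0  1  0  1  0  1  2
P-positions are exactly the n with G(n) = 0.

0, 2, 4, 6, 8, 11, 13, 15, 17, 19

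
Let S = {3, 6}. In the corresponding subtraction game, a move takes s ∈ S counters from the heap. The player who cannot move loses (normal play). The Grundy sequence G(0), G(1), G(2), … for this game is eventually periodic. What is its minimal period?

G(0) = 0
G(1) = mex{} = 0
G(2) = mex{} = 0
G(3) = mex{0} = 1
G(4) = mex{0} = 1
G(5) = mex{0} = 1
G(6) = mex{1,0} = 2
G(7) = mex{1,0} = 2
G(8) = mex{1,0} = 2
G(9) = mex{2,1} = 0
G(10) = mex{2,1} = 0
G(11) = mex{2,1} = 0
G(12) = mex{0,2} = 1
G(13) = mex{0,2} = 1
G(14) = mex{0,2} = 1
G(15) = mex{1,0} = 2
G(16) = mex{1,0} = 2
G(17) = mex{1,0} = 2
G(18) = mex{2,1} = 0
G(19) = mex{2,1} = 0
G(n+9) = G(n) holds for n = 0,…,5 (a full window of length max(S) = 6), so the sequence is purely periodic with period 9.

9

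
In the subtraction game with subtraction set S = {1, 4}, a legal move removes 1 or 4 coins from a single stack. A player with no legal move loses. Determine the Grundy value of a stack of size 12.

G(0) = 0
G(1) = mex{0} = 1
G(2) = mex{1} = 0
G(3) = mex{0} = 1
G(4) = mex{1,0} = 2
G(5) = mex{2,1} = 0
G(6) = mex{0,0} = 1
G(7) = mex{1,1} = 0
G(8) = mex{0,2} = 1
G(9) = mex{1,0} = 2
G(10) = mex{2,1} = 0
G(11) = mex{0,0} = 1
G(12) = mex{1,1} = 0

0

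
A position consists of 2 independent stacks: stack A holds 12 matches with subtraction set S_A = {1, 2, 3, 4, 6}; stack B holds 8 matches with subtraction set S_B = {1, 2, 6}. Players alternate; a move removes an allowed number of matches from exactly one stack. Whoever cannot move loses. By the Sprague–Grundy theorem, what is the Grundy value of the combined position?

Stack A, S = {1, 2, 3, 4, 6}:
n :  0  1  2  3  4  5  6  7  8  9 10 11 12
G :  0  1  2  3  4  0  1  2  3  4  0  1  2
G_A(12) = 2.
Stack B, S = {1, 2, 6}:
n : 0 1 2 3 4 5 6 7 8
G : 0 1 2 0 1 2 3 0 1
G_B(8) = 1.
Combined Grundy value = 2 ⊕ 1 = 3.

3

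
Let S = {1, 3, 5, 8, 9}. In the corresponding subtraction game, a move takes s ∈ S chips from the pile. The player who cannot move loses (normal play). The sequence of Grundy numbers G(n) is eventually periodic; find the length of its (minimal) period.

16

n :  0  1  2  3  4  5  6  7  8  9 10 11 12 13 14 15 16 17 18 19 20 21 22 23 24 25 26 27 28 29 30 31 32 33
G :  0  1  0  1  0  1  0  1  2  3  2  3  2  3  2  3  0  1  0  1  0  1  0  1  2  3  2  3  2  3  2  3  0  1
G(n+16) = G(n) holds for n = 0,…,8 (a full window of length max(S) = 9), so the sequence is purely periodic with period 16.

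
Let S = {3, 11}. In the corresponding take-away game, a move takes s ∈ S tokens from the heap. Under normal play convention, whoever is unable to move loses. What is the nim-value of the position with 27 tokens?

2

n :  0  1  2  3  4  5  6  7  8  9 10 11 12 13 14 15 16 17 18 19 20 21 22 23 24 25 26 27
G :  0  0  0  1  1  1  0  0  0  1  1  1  2  2  0  0  0  1  1  1  0  0  0  1  1  1  2  2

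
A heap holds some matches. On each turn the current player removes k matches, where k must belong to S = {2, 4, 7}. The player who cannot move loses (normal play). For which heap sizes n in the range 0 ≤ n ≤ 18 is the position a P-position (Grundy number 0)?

n :  0  1  2  3  4  5  6  7  8  9 10 11 12 13 14 15 16 17 18
G :  0  0  1  1  2  2  0  3  1  0  2  1  0  2  1  0  2  1  0
P-positions are exactly the n with G(n) = 0.

0, 1, 6, 9, 12, 15, 18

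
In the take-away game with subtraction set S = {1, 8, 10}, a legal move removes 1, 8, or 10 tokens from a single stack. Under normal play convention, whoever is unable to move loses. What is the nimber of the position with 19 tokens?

n :  0  1  2  3  4  5  6  7  8  9 10 11 12 13 14 15 16 17 18 19
G :  0  1  0  1  0  1  0  1  2  0  1  0  1  0  1  0  1  2  0  1

1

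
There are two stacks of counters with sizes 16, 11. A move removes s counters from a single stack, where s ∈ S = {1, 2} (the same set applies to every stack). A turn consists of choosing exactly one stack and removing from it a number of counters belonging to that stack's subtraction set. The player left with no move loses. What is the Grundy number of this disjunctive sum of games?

3

All stacks use S = {1, 2}:
G(0) = 0
G(1) = mex{0} = 1
G(2) = mex{1,0} = 2
G(3) = mex{2,1} = 0
G(4) = mex{0,2} = 1
G(5) = mex{1,0} = 2
G(6) = mex{2,1} = 0
G(7) = mex{0,2} = 1
G(8) = mex{1,0} = 2
G(9) = mex{2,1} = 0
G(10) = mex{0,2} = 1
G(11) = mex{1,0} = 2
G(12) = mex{2,1} = 0
G(13) = mex{0,2} = 1
G(14) = mex{1,0} = 2
G(15) = mex{2,1} = 0
G(16) = mex{0,2} = 1
Stack A: G(16) = 1.
Stack B: G(11) = 2.
Combined Grundy value = 1 ⊕ 2 = 3.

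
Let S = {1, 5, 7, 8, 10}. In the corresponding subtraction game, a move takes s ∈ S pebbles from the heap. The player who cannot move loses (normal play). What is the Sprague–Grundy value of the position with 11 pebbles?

3

n :  0  1  2  3  4  5  6  7  8  9 10 11
G :  0  1  0  1  0  1  0  1  2  3  2  3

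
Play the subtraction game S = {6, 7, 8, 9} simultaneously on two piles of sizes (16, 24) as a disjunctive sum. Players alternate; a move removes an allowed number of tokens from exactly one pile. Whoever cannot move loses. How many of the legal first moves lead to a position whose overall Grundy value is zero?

All piles use S = {6, 7, 8, 9}:
G(0) = 0
G(1) = mex{} = 0
G(2) = mex{} = 0
G(3) = mex{} = 0
G(4) = mex{} = 0
G(5) = mex{} = 0
G(6) = mex{0} = 1
G(7) = mex{0,0} = 1
G(8) = mex{0,0,0} = 1
G(9) = mex{0,0,0,0} = 1
G(10) = mex{0,0,0,0} = 1
G(11) = mex{0,0,0,0} = 1
G(12) = mex{1,0,0,0} = 2
G(13) = mex{1,1,0,0} = 2
G(14) = mex{1,1,1,0} = 2
G(15) = mex{1,1,1,1} = 0
G(16) = mex{1,1,1,1} = 0
G(17) = mex{1,1,1,1} = 0
G(18) = mex{2,1,1,1} = 0
G(19) = mex{2,2,1,1} = 0
G(20) = mex{2,2,2,1} = 0
G(21) = mex{0,2,2,2} = 1
G(22) = mex{0,0,2,2} = 1
G(23) = mex{0,0,0,2} = 1
G(24) = mex{0,0,0,0} = 1
Pile A: G(16) = 0.
Pile B: G(24) = 1.
Combined Grundy value = 0 ⊕ 1 = 1.
A winning move leaves total XOR = 0, i.e. changes one component's Grundy value g to g ⊕ X where X is the current total.
Pile A: need g' = 0⊕1 = 1. Options: 16−6→G=1, 16−7→G=1, 16−8→G=1, 16−9→G=1. Hits: 4.
Pile B: need g' = 1⊕1 = 0. Options: 24−6→G=0, 24−7→G=0, 24−8→G=0, 24−9→G=0. Hits: 4.

8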